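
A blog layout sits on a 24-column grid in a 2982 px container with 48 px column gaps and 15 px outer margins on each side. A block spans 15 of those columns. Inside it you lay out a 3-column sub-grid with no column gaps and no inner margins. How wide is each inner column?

609 px

Outer content = 2982 − 2·15 = 2952 px.
2952 − 23·48 = 1848; ÷24 gives c = 77 px.
15-column span = 15·77 + 14·48 = 1827 px.
With no column gaps, each column is 1827/3 = 609 px.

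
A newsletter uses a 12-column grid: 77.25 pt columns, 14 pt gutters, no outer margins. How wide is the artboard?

1081 pt

Total width: 12·77.25 + 11·14 = 1081 pt.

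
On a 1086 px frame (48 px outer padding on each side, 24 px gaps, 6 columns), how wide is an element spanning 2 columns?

Inside the margins: 1086 − 96 = 990 px.
6 columns + 5 gaps: 6c + 5·24 = 990.
6c = 990 − 120 = 870, so c = 145 px.
Span of 2: 2·145 + 1·24 = 290 + 24 = 314 px.

314 px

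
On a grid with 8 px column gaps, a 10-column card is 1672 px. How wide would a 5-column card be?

832 px

Subtracting 9 column gaps of 8 leaves 1600 for 10 columns, so c = 160 px.
5-column span = 5·160 + 4·8 = 832 px.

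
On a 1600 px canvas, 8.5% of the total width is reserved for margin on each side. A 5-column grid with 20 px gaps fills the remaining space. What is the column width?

249.6 px

1600 × (1 − 2·8.5%) = 1600 × 83% = 1328 px for the columns.
1328 − 4·20 = 1248; ÷5 gives c = 249.6 px.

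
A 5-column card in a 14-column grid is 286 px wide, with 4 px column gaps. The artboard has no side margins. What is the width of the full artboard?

808 px

286 − 4·4 = 270; ÷5 gives c = 54 px.
Total width: 14·54 + 13·4 = 808 px.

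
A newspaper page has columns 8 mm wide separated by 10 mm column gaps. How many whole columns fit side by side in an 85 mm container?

Each extra column adds 8 + 10 = 18 mm.
(85 + 10) / 18 = 5.28, so 5 columns fit.

5 columns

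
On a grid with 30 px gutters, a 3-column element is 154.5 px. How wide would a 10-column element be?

154.5 − 2·30 = 94.5; ÷3 gives c = 31.5 px.
10-column span = 10·31.5 + 9·30 = 585 px.

585 px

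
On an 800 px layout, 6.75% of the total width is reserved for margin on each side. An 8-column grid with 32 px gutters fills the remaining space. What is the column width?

58.5 px

Each margin = 6.75% of 800 = 54 px; content = 800 − 2·54 = 692 px.
8 columns + 7 gutters: 8c + 7·32 = 692.
8c = 692 − 224 = 468, so c = 58.5 px.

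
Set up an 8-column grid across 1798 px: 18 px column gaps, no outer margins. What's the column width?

Subtracting 7 column gaps of 18 leaves 1672 for 8 columns, so c = 209 px.

209 px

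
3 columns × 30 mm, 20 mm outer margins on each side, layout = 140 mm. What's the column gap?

5 mm

Content width = 140 − 2·20 = 100 mm.
3·30 + 2g = 100 → 2g = 10 → g = 5 mm.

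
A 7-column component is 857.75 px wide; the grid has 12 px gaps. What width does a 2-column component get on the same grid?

Subtracting 6 gaps of 12 leaves 785.75 for 7 columns, so c = 112.25 px.
2 columns plus 1 gap: 224.5 + 12 = 236.5 px.

236.5 px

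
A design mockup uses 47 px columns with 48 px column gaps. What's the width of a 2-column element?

142 px

Span of 2: 2·47 + 1·48 = 94 + 48 = 142 px.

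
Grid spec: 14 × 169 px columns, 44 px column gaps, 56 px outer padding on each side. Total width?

3050 px

Artboard = 2·56 + 14·169 + 13·44 = 112 + 2366 + 572 = 3050 px.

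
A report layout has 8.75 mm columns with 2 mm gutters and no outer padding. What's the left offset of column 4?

Each column+gutter stride is 10.75 mm; with no margin, 3 of them is 32.25 mm.

32.25 mm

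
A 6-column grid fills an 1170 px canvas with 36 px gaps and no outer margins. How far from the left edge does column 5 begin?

1170 − 5·36 = 990; ÷6 gives c = 165 px.
No margin, so column 5 starts at 4·(column + gutter) = 4·201 = 804 px.

804 px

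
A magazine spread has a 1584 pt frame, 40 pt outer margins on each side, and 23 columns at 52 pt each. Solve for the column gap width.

Content width = 1584 − 2·40 = 1504 pt.
23 columns take 23·52 = 1196 pt; remaining 308 splits into 22 column gaps.
g = 308 / 22 = 14 pt.

14 pt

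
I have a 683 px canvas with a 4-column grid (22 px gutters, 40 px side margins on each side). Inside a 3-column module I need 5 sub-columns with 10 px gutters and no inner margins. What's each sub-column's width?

Outer content = 683 − 2·40 = 603 px.
4 columns + 3 gutters: 4c + 3·22 = 603.
4c = 603 − 66 = 537, so c = 134.25 px.
Span of 3: 3·134.25 + 2·22 = 402.75 + 44 = 446.75 px.
5 columns + 4 gutters: 5d + 4·10 = 446.75.
5d = 446.75 − 40 = 406.75, so d = 81.35 px.

81.35 px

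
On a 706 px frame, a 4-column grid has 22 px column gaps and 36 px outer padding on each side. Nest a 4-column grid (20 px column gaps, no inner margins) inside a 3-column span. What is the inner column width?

102.5 px

Subtract both margins: 706 − 2·36 = 634 px.
Subtracting 3 column gaps of 22 leaves 568 for 4 columns, so c = 142 px.
3 columns plus 2 column gaps: 426 + 44 = 470 px.
470 − 3·20 = 410; ÷4 gives d = 102.5 px.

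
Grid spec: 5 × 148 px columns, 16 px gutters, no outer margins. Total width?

Canvas = 5·148 + 4·16 = 740 + 64 = 804 px.

804 px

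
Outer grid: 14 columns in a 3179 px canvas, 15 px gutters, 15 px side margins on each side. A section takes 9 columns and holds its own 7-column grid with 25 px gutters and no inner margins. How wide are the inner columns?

267 px

Subtract both margins: 3179 − 2·15 = 3149 px.
3149 − 13·15 = 2954; ÷14 gives c = 211 px.
Span of 9: 9·211 + 8·15 = 1899 + 120 = 2019 px.
7d + 6·25 = 2019 → 7d = 1869 → d = 267 px.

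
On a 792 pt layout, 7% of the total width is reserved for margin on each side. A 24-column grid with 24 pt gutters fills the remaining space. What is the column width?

Margins: 7% × 792 = 55.44 pt each, so content = 792 − 110.88 = 681.12 pt.
24c + 23·24 = 681.12 → 24c = 129.12 → c = 5.38 pt.

5.38 pt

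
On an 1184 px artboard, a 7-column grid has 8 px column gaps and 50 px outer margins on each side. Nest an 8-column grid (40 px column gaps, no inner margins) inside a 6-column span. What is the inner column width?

81 px

Outer content = 1184 − 2·50 = 1084 px.
7c + 6·8 = 1084 → 7c = 1036 → c = 148 px.
Span of 6: 6·148 + 5·8 = 888 + 40 = 928 px.
Subtracting 7 column gaps of 40 leaves 648 for 8 columns, so d = 81 px.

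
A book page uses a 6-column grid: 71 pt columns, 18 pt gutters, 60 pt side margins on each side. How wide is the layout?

Adding margins, columns and gutters: 120 + 426 + 90 = 636 pt.

636 pt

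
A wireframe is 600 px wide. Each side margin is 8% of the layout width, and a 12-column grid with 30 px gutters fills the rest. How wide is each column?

14.5 px

Each margin = 8% of 600 = 48 px; content = 600 − 2·48 = 504 px.
12c + 11·30 = 504 → 12c = 174 → c = 14.5 px.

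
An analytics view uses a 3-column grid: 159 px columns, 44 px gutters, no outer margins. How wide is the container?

Summing: 477 + 88 = 565 px.

565 px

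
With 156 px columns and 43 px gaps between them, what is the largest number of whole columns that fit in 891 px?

4 columns: 4·156 + 3·43 = 753 px ≤ 891.
5 columns: 952 px > 891. So 4.

4 columns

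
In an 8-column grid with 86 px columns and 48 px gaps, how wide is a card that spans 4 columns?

488 px

Span of 4: 4·86 + 3·48 = 344 + 144 = 488 px.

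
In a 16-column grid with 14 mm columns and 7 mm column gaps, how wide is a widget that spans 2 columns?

35 mm

Span of 2: 2·14 + 1·7 = 28 + 7 = 35 mm.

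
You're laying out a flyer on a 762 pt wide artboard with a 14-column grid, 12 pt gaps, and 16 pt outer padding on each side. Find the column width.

41 pt

Take off 32 pt of margins, leaving 730 pt.
730 − 13·12 = 574; ÷14 gives c = 41 pt.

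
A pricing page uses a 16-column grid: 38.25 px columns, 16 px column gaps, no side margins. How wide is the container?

852 px

Total width: 16·38.25 + 15·16 = 852 px.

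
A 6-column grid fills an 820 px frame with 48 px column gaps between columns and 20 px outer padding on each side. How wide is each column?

90 px

Content width = 820 − 2·20 = 780 px.
780 − 5·48 = 540; ÷6 gives c = 90 px.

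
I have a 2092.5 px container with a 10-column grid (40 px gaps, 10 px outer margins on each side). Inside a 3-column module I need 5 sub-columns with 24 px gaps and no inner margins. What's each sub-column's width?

99.55 px

Inside the margins: 2092.5 − 20 = 2072.5 px.
2072.5 − 9·40 = 1712.5; ÷10 gives c = 171.25 px.
3 columns plus 2 gaps: 513.75 + 80 = 593.75 px.
Subtracting 4 gaps of 24 leaves 497.75 for 5 columns, so d = 99.55 px.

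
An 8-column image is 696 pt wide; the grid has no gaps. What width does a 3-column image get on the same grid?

261 pt

696 / 8 = 87 pt per column.
3-column span = 3·87 = 261 pt.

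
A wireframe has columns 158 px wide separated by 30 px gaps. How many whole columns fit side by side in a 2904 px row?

15 columns

15 columns: 15·158 + 14·30 = 2790 px ≤ 2904.
16 columns: 2978 px > 2904. So 15.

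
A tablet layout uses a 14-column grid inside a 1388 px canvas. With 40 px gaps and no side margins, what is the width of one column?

62 px

14 columns + 13 gaps: 14c + 13·40 = 1388.
14c = 1388 − 520 = 868, so c = 62 px.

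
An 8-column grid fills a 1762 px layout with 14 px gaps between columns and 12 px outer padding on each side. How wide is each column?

205 px

Inside the margins: 1762 − 24 = 1738 px.
8 columns + 7 gaps: 8c + 7·14 = 1738.
8c = 1738 − 98 = 1640, so c = 205 px.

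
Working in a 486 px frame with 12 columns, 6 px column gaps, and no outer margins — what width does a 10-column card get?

12c + 11·6 = 486 → 12c = 420 → c = 35 px.
10 columns plus 9 column gaps: 350 + 54 = 404 px.

404 px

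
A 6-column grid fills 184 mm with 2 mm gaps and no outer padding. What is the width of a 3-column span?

Subtracting 5 gaps of 2 leaves 174 for 6 columns, so c = 29 mm.
3-column span = 3·29 + 2·2 = 91 mm.

91 mm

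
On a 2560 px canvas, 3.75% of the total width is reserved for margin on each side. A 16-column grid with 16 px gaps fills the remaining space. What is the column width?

2560 × (1 − 2·3.75%) = 2560 × 92.5% = 2368 px for the columns.
Subtracting 15 gaps of 16 leaves 2128 for 16 columns, so c = 133 px.

133 px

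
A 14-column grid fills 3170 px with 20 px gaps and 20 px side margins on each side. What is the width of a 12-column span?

2680 px

Content width = 3170 − 2·20 = 3130 px.
14 columns + 13 gaps: 14c + 13·20 = 3130.
14c = 3130 − 260 = 2870, so c = 205 px.
Span of 12: 12·205 + 11·20 = 2460 + 220 = 2680 px.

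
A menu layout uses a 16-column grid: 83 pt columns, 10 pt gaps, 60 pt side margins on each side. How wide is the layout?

Total width: 2·60 + 16·83 + 15·10 = 1598 pt.

1598 pt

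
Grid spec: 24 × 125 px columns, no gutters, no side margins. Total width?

3000 px

Total width: 24·125 = 3000 px.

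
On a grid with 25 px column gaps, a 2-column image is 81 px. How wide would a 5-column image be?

2 columns + 1 column gap: 2c + 1·25 = 81.
2c = 81 − 25 = 56, so c = 28 px.
Span of 5: 5·28 + 4·25 = 140 + 100 = 240 px.

240 px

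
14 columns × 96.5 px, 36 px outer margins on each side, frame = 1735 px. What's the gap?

24 px

Content width = 1735 − 2·36 = 1663 px.
14 columns take 14·96.5 = 1351 px; remaining 312 splits into 13 gaps.
g = 312 / 13 = 24 px.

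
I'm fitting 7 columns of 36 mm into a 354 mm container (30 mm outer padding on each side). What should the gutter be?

Take off 60 mm of margins, leaving 294 mm.
Columns use 252 mm, leaving 42 mm across 6 gutters = 7 mm each.

7 mm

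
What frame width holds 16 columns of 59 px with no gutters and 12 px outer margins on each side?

968 px

Summing: 24 + 944 = 968 px.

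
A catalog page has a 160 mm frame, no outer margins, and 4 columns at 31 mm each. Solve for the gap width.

12 mm

4·31 + 3g = 160 → 3g = 36 → g = 12 mm.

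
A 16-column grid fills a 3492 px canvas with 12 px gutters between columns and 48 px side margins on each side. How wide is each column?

201 px

Inside the margins: 3492 − 96 = 3396 px.
3396 − 15·12 = 3216; ÷16 gives c = 201 px.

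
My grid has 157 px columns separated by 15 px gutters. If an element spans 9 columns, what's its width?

9-column span = 9·157 + 8·15 = 1533 px.

1533 px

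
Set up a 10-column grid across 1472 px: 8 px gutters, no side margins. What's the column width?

10 columns + 9 gutters: 10c + 9·8 = 1472.
10c = 1472 − 72 = 1400, so c = 140 px.

140 px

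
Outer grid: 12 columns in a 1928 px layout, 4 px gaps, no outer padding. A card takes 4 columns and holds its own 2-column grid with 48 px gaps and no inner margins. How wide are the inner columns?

12c + 11·4 = 1928 → 12c = 1884 → c = 157 px.
4 columns plus 3 gaps: 628 + 12 = 640 px.
640 − 1·48 = 592; ÷2 gives d = 296 px.

296 px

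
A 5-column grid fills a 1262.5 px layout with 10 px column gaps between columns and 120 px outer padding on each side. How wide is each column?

Subtract both margins: 1262.5 − 2·120 = 1022.5 px.
5 columns + 4 column gaps: 5c + 4·10 = 1022.5.
5c = 1022.5 − 40 = 982.5, so c = 196.5 px.

196.5 px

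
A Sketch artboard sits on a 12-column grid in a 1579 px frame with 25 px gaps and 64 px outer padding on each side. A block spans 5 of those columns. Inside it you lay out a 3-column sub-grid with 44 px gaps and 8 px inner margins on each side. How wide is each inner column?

162 px

Inside the margins: 1579 − 128 = 1451 px.
12c + 11·25 = 1451 → 12c = 1176 → c = 98 px.
5 columns plus 4 gaps: 490 + 100 = 590 px.
Inner content = 590 − 2·8 = 574 px.
3d + 2·44 = 574 → 3d = 486 → d = 162 px.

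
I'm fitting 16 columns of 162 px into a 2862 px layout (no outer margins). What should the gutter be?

18 px

Columns use 2592 px, leaving 270 px across 15 gutters = 18 px each.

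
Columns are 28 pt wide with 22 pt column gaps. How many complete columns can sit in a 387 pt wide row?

8 columns

Each extra column adds 28 + 22 = 50 pt.
(387 + 22) / 50 = 8.18, so 8 columns fit.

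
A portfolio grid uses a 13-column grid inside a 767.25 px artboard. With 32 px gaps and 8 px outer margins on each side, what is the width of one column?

Subtract both margins: 767.25 − 2·8 = 751.25 px.
Subtracting 12 gaps of 32 leaves 367.25 for 13 columns, so c = 28.25 px.

28.25 px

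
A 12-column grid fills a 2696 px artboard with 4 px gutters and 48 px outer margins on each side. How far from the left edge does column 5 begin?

Content = 2696 − 2·48 = 2600 px.
12c + 11·4 = 2600 → 12c = 2556 → c = 213 px.
Each column+gutter stride is 217 px; 4 of them past the 48 px margin is 48 + 868 = 916 px.

916 px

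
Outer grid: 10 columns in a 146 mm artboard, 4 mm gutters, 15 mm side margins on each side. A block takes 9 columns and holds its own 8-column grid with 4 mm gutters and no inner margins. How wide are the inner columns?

Subtract both margins: 146 − 2·15 = 116 mm.
10c + 9·4 = 116 → 10c = 80 → c = 8 mm.
Span of 9: 9·8 + 8·4 = 72 + 32 = 104 mm.
104 − 7·4 = 76; ÷8 gives d = 9.5 mm.

9.5 mm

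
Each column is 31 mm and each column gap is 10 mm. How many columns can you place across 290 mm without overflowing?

7 columns

7 columns: 7·31 + 6·10 = 277 mm ≤ 290.
8 columns: 318 mm > 290. So 7.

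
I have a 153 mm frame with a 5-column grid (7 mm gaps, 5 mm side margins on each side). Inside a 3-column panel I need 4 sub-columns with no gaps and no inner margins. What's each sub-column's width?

Inside the margins: 153 − 10 = 143 mm.
143 − 4·7 = 115; ÷5 gives c = 23 mm.
3 columns plus 2 gaps: 69 + 14 = 83 mm.
With no gaps, each column is 83/4 = 20.75 mm.

20.75 mm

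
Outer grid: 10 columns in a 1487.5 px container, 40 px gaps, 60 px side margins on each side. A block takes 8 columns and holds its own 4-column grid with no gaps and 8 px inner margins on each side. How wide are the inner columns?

Outer content = 1487.5 − 2·60 = 1367.5 px.
Subtracting 9 gaps of 40 leaves 1007.5 for 10 columns, so c = 100.75 px.
8 columns plus 7 gaps: 806 + 280 = 1086 px.
Inner content = 1086 − 2·8 = 1070 px.
4d = 1070 → d = 267.5 px.

267.5 px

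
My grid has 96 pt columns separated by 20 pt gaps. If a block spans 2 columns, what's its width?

212 pt

2 columns plus 1 gap: 192 + 20 = 212 pt.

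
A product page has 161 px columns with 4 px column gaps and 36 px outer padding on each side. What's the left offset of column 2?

201 px

Before column 2: the margin + 1 column + 1 column gap.
Offset = 36 + 1·(161 + 4) = 36 + 165 = 201 px.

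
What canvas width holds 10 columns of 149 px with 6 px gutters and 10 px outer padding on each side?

1564 px

Total width: 2·10 + 10·149 + 9·6 = 1564 px.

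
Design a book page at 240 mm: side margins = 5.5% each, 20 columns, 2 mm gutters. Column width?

Each margin = 5.5% of 240 = 13.2 mm; content = 240 − 2·13.2 = 213.6 mm.
20c + 19·2 = 213.6 → 20c = 175.6 → c = 8.78 mm.

8.78 mm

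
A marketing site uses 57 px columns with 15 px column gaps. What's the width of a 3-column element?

3-column span = 3·57 + 2·15 = 201 px.

201 px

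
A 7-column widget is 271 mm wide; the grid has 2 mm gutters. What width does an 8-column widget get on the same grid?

271 − 6·2 = 259; ÷7 gives c = 37 mm.
8 columns plus 7 gutters: 296 + 14 = 310 mm.

310 mm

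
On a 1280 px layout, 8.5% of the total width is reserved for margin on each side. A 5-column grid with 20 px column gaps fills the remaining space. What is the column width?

196.48 px

Margins: 8.5% × 1280 = 108.8 px each, so content = 1280 − 217.6 = 1062.4 px.
5c + 4·20 = 1062.4 → 5c = 982.4 → c = 196.48 px.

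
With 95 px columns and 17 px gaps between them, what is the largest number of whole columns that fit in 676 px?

6 columns

Each extra column adds 95 + 17 = 112 px.
(676 + 17) / 112 = 6.19, so 6 columns fit.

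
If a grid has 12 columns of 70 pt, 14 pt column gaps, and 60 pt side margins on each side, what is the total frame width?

1114 pt

Adding margins, columns and gutters: 120 + 840 + 154 = 1114 pt.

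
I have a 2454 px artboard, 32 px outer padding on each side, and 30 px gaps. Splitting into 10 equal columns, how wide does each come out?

Inside the margins: 2454 − 64 = 2390 px.
Subtracting 9 gaps of 30 leaves 2120 for 10 columns, so c = 212 px.

212 px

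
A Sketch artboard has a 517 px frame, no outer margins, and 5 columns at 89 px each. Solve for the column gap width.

18 px

5·89 + 4g = 517 → 4g = 72 → g = 18 px.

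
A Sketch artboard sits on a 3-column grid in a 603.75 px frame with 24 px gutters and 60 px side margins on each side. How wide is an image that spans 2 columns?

314.5 px

Inside the margins: 603.75 − 120 = 483.75 px.
3c + 2·24 = 483.75 → 3c = 435.75 → c = 145.25 px.
2-column span = 2·145.25 + 1·24 = 314.5 px.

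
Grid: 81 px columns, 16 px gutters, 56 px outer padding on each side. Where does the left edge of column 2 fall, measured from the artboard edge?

Column 2 starts at margin + 1·(column + gutter) = 56 + 1·97 = 153 px.

153 px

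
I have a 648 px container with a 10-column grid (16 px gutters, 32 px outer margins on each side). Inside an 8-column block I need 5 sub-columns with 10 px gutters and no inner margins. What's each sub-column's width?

84.8 px

Take off 64 px of margins, leaving 584 px.
Subtracting 9 gutters of 16 leaves 440 for 10 columns, so c = 44 px.
Span of 8: 8·44 + 7·16 = 352 + 112 = 464 px.
5d + 4·10 = 464 → 5d = 424 → d = 84.8 px.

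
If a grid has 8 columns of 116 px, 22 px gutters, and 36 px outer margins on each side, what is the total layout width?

1154 px

Total width: 2·36 + 8·116 + 7·22 = 1154 px.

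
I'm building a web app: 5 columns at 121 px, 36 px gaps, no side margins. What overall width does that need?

749 px

Container = 5·121 + 4·36 = 605 + 144 = 749 px.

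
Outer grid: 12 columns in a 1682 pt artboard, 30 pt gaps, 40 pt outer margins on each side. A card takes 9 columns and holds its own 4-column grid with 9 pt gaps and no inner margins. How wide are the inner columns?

291.75 pt

Take off 80 pt of margins, leaving 1602 pt.
Subtracting 11 gaps of 30 leaves 1272 for 12 columns, so c = 106 pt.
9 columns plus 8 gaps: 954 + 240 = 1194 pt.
Subtracting 3 gaps of 9 leaves 1167 for 4 columns, so d = 291.75 pt.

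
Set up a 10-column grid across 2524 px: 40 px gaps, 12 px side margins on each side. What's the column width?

Subtract both margins: 2524 − 2·12 = 2500 px.
10 columns + 9 gaps: 10c + 9·40 = 2500.
10c = 2500 − 360 = 2140, so c = 214 px.

214 px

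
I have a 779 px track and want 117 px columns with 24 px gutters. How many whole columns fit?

5 columns: 5·117 + 4·24 = 681 px ≤ 779.
6 columns: 822 px > 779. So 5.

5 columns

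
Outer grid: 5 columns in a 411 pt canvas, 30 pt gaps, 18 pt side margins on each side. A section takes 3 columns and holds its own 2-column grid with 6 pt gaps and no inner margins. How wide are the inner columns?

Subtract both margins: 411 − 2·18 = 375 pt.
5 columns + 4 gaps: 5c + 4·30 = 375.
5c = 375 − 120 = 255, so c = 51 pt.
Span of 3: 3·51 + 2·30 = 153 + 60 = 213 pt.
Subtracting 1 gap of 6 leaves 207 for 2 columns, so d = 103.5 pt.

103.5 pt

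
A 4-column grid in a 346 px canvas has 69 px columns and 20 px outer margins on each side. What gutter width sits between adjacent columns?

Subtract both margins: 346 − 2·20 = 306 px.
4·69 + 3g = 306 → 3g = 30 → g = 10 px.

10 px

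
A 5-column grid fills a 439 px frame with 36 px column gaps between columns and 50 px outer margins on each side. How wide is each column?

39 px

Subtract both margins: 439 − 2·50 = 339 px.
5c + 4·36 = 339 → 5c = 195 → c = 39 px.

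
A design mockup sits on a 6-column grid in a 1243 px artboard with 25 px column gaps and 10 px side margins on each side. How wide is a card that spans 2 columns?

Content width = 1243 − 2·10 = 1223 px.
Subtracting 5 column gaps of 25 leaves 1098 for 6 columns, so c = 183 px.
2 columns plus 1 column gap: 366 + 25 = 391 px.

391 px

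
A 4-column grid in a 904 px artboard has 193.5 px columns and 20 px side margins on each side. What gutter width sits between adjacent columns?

Subtract both margins: 904 − 2·20 = 864 px.
4·193.5 + 3g = 864 → 3g = 90 → g = 30 px.

30 px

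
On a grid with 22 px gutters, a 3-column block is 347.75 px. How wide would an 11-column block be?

1333.75 px

3 columns + 2 gutters: 3c + 2·22 = 347.75.
3c = 347.75 − 44 = 303.75, so c = 101.25 px.
11-column span = 11·101.25 + 10·22 = 1333.75 px.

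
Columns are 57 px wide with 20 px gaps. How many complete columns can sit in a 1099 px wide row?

k columns need k·57 + (k−1)·20 = k·77 − 20.
k·77 − 20 ≤ 1099 → k ≤ 1119 / 77 ≈ 14.53, so k = 14.

14 columns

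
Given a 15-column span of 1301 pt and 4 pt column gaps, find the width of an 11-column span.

953 pt

15 columns + 14 column gaps: 15c + 14·4 = 1301.
15c = 1301 − 56 = 1245, so c = 83 pt.
Span of 11: 11·83 + 10·4 = 913 + 40 = 953 pt.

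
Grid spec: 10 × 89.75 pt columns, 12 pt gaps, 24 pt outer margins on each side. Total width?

1053.5 pt

Total width: 2·24 + 10·89.75 + 9·12 = 1053.5 pt.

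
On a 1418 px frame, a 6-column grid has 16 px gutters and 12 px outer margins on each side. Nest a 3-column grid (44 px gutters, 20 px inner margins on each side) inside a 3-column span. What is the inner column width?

187 px

Inside the margins: 1418 − 24 = 1394 px.
Subtracting 5 gutters of 16 leaves 1314 for 6 columns, so c = 219 px.
3 columns plus 2 gutters: 657 + 32 = 689 px.
Inner content = 689 − 2·20 = 649 px.
3 columns + 2 gutters: 3d + 2·44 = 649.
3d = 649 − 88 = 561, so d = 187 px.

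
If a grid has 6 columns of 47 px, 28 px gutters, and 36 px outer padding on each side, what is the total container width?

494 px

Container = 2·36 + 6·47 + 5·28 = 72 + 282 + 140 = 494 px.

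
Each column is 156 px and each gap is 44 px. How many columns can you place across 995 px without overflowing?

Each extra column adds 156 + 44 = 200 px.
(995 + 44) / 200 = 5.20, so 5 columns fit.

5 columns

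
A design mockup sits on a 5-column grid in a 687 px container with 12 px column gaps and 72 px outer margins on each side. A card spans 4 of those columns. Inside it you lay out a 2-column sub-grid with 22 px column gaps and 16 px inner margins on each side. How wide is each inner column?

189 px

Subtract both margins: 687 − 2·72 = 543 px.
5 columns + 4 column gaps: 5c + 4·12 = 543.
5c = 543 − 48 = 495, so c = 99 px.
4-column span = 4·99 + 3·12 = 432 px.
Inner content = 432 − 2·16 = 400 px.
400 − 1·22 = 378; ÷2 gives d = 189 px.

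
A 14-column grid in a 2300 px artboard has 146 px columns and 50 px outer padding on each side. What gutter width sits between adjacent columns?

12 px

Content width = 2300 − 2·50 = 2200 px.
Columns use 2044 px, leaving 156 px across 13 gutters = 12 px each.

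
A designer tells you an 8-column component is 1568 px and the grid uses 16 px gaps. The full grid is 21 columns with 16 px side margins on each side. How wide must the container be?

8 columns + 7 gaps: 8c + 7·16 = 1568.
8c = 1568 − 112 = 1456, so c = 182 px.
Total width: 2·16 + 21·182 + 20·16 = 4174 px.

4174 px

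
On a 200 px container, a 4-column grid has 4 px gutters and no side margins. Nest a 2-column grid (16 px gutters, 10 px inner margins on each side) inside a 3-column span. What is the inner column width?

200 − 3·4 = 188; ÷4 gives c = 47 px.
3-column span = 3·47 + 2·4 = 149 px.
Inner content = 149 − 2·10 = 129 px.
129 − 1·16 = 113; ÷2 gives d = 56.5 px.

56.5 px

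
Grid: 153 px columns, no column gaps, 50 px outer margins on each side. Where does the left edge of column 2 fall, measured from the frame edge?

Each column+gutter stride is 153 px; 1 of them past the 50 px margin is 50 + 153 = 203 px.

203 px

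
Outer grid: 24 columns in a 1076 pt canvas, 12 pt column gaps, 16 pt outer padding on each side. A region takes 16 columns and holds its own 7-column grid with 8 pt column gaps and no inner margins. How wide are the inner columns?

92 pt

Outer content = 1076 − 2·16 = 1044 pt.
1044 − 23·12 = 768; ÷24 gives c = 32 pt.
Span of 16: 16·32 + 15·12 = 512 + 180 = 692 pt.
Subtracting 6 column gaps of 8 leaves 644 for 7 columns, so d = 92 pt.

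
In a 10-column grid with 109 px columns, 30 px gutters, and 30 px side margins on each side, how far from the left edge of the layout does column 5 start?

Each column+gutter stride is 139 px; 4 of them past the 30 px margin is 30 + 556 = 586 px.

586 px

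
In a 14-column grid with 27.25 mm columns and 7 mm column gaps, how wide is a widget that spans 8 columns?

Span of 8: 8·27.25 + 7·7 = 218 + 49 = 267 mm.

267 mm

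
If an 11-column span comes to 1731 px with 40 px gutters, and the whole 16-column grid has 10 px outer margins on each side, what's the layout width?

2556 px

11 columns + 10 gutters: 11c + 10·40 = 1731.
11c = 1731 − 400 = 1331, so c = 121 px.
Adding margins, columns and gutters: 20 + 1936 + 600 = 2556 px.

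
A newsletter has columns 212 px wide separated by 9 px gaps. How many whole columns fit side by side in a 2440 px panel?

11 columns

Each extra column adds 212 + 9 = 221 px.
(2440 + 9) / 221 = 11.08, so 11 columns fit.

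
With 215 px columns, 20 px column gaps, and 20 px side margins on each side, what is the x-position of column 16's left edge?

3545 px

Each column+gutter stride is 235 px; 15 of them past the 20 px margin is 20 + 3525 = 3545 px.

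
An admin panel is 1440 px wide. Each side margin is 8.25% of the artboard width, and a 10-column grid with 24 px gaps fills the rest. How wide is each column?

98.64 px

Margins: 8.25% × 1440 = 118.8 px each, so content = 1440 − 237.6 = 1202.4 px.
10 columns + 9 gaps: 10c + 9·24 = 1202.4.
10c = 1202.4 − 216 = 986.4, so c = 98.64 px.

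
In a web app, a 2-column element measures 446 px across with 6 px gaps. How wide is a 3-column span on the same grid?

Subtracting 1 gap of 6 leaves 440 for 2 columns, so c = 220 px.
3 columns plus 2 gaps: 660 + 12 = 672 px.

672 px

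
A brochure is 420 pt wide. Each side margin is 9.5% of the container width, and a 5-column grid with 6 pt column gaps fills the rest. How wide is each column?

63.24 pt

Each margin = 9.5% of 420 = 39.9 pt; content = 420 − 2·39.9 = 340.2 pt.
340.2 − 4·6 = 316.2; ÷5 gives c = 63.24 pt.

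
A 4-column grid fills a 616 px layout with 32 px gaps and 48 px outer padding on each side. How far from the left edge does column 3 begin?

324 px

Subtract both margins: 616 − 2·48 = 520 px.
4 columns + 3 gaps: 4c + 3·32 = 520.
4c = 520 − 96 = 424, so c = 106 px.
Before column 3: the margin + 2 columns + 2 gaps.
Offset = 48 + 2·(106 + 32) = 48 + 276 = 324 px.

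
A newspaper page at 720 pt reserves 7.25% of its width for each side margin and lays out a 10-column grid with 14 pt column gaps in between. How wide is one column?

48.96 pt

720 × (1 − 2·7.25%) = 720 × 85.5% = 615.6 pt for the columns.
Subtracting 9 column gaps of 14 leaves 489.6 for 10 columns, so c = 48.96 pt.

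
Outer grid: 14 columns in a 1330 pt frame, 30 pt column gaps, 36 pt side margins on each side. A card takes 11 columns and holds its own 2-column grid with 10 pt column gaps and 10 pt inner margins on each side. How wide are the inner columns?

476 pt

Outer content = 1330 − 2·36 = 1258 pt.
14 columns + 13 column gaps: 14c + 13·30 = 1258.
14c = 1258 − 390 = 868, so c = 62 pt.
11 columns plus 10 column gaps: 682 + 300 = 982 pt.
Inner content = 982 − 2·10 = 962 pt.
Subtracting 1 column gap of 10 leaves 952 for 2 columns, so d = 476 pt.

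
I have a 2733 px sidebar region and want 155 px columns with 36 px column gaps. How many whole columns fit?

14 columns

k columns need k·155 + (k−1)·36 = k·191 − 36.
k·191 − 36 ≤ 2733 → k ≤ 2769 / 191 ≈ 14.50, so k = 14.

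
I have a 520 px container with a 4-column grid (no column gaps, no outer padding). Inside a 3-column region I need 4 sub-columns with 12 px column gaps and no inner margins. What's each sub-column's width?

88.5 px

4c = 520 → c = 130 px.
3-column span = 3·130 = 390 px.
4d + 3·12 = 390 → 4d = 354 → d = 88.5 px.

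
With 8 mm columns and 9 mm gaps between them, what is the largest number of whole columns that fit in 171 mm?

10 columns

10 columns: 10·8 + 9·9 = 161 mm ≤ 171.
11 columns: 178 mm > 171. So 10.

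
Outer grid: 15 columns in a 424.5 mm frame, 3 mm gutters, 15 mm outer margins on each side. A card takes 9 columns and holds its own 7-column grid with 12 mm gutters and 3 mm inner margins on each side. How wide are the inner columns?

22.5 mm

Outer content = 424.5 − 2·15 = 394.5 mm.
15c + 14·3 = 394.5 → 15c = 352.5 → c = 23.5 mm.
9 columns plus 8 gutters: 211.5 + 24 = 235.5 mm.
Inner content = 235.5 − 2·3 = 229.5 mm.
7d + 6·12 = 229.5 → 7d = 157.5 → d = 22.5 mm.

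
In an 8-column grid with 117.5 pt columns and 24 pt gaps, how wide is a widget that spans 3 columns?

3-column span = 3·117.5 + 2·24 = 400.5 pt.

400.5 pt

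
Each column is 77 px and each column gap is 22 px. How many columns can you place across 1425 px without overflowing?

14 columns

k columns need k·77 + (k−1)·22 = k·99 − 22.
k·99 − 22 ≤ 1425 → k ≤ 1447 / 99 ≈ 14.62, so k = 14.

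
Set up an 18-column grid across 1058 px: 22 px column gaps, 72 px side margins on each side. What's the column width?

Inside the margins: 1058 − 144 = 914 px.
18c + 17·22 = 914 → 18c = 540 → c = 30 px.

30 px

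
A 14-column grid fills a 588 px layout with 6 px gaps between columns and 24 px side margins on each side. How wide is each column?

Take off 48 px of margins, leaving 540 px.
14 columns + 13 gaps: 14c + 13·6 = 540.
14c = 540 − 78 = 462, so c = 33 px.

33 px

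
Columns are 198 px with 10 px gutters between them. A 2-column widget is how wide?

Span of 2: 2·198 + 1·10 = 396 + 10 = 406 px.

406 px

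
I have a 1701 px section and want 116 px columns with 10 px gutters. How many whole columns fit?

13 columns

Each extra column adds 116 + 10 = 126 px.
(1701 + 10) / 126 = 13.58, so 13 columns fit.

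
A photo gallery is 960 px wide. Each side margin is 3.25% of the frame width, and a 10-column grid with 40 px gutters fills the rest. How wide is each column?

Margins: 3.25% × 960 = 31.2 px each, so content = 960 − 62.4 = 897.6 px.
Subtracting 9 gutters of 40 leaves 537.6 for 10 columns, so c = 53.76 px.

53.76 px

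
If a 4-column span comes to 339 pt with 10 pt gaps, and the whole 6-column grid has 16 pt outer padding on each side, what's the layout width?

339 − 3·10 = 309; ÷4 gives c = 77.25 pt.
Adding margins, columns and gutters: 32 + 463.5 + 50 = 545.5 pt.

545.5 pt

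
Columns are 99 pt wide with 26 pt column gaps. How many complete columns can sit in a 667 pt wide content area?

k columns need k·99 + (k−1)·26 = k·125 − 26.
k·125 − 26 ≤ 667 → k ≤ 693 / 125 ≈ 5.54, so k = 5.

5 columns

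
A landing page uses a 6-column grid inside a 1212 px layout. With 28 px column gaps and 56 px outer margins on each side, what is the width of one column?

Inside the margins: 1212 − 112 = 1100 px.
6c + 5·28 = 1100 → 6c = 960 → c = 160 px.

160 px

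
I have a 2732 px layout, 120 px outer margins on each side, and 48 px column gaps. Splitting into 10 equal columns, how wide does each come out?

206 px

Inside the margins: 2732 − 240 = 2492 px.
10 columns + 9 column gaps: 10c + 9·48 = 2492.
10c = 2492 − 432 = 2060, so c = 206 px.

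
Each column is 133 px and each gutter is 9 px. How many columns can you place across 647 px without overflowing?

4 columns

Each extra column adds 133 + 9 = 142 px.
(647 + 9) / 142 = 4.62, so 4 columns fit.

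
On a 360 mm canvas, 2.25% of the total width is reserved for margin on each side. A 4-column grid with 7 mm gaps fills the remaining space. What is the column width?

80.7 mm

360 × (1 − 2·2.25%) = 360 × 95.5% = 343.8 mm for the columns.
4c + 3·7 = 343.8 → 4c = 322.8 → c = 80.7 mm.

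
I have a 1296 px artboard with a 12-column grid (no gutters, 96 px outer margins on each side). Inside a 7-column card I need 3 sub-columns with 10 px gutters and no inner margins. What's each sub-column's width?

Outer content = 1296 − 2·96 = 1104 px.
With no gutters, each column is 1104/12 = 92 px.
With no gutters, 7 columns span 7·92 = 644 px.
Subtracting 2 gutters of 10 leaves 624 for 3 columns, so d = 208 px.

208 px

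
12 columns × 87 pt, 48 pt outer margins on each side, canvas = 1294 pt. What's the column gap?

14 pt

Subtract both margins: 1294 − 2·48 = 1198 pt.
Columns use 1044 pt, leaving 154 pt across 11 column gaps = 14 pt each.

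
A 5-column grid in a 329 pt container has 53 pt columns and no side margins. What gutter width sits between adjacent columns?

16 pt

5 columns take 5·53 = 265 pt; remaining 64 splits into 4 gutters.
g = 64 / 4 = 16 pt.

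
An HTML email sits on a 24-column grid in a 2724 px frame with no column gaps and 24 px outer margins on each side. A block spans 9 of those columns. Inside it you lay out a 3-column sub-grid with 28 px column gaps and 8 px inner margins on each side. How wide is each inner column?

310.5 px

Take off 48 px of margins, leaving 2676 px.
24c = 2676 → c = 111.5 px.
With no column gaps, 9 columns span 9·111.5 = 1003.5 px.
Inner content = 1003.5 − 2·8 = 987.5 px.
987.5 − 2·28 = 931.5; ÷3 gives d = 310.5 px.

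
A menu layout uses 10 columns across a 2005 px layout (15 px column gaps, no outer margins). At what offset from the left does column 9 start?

Subtracting 9 column gaps of 15 leaves 1870 for 10 columns, so c = 187 px.
Before column 9: 8 columns + 8 column gaps.
Offset = 8·(187 + 15) = 8·202 = 1616 px.

1616 px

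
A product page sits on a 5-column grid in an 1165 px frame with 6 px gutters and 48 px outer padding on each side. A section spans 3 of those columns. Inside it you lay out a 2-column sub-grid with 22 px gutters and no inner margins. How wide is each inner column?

Inside the margins: 1165 − 96 = 1069 px.
5 columns + 4 gutters: 5c + 4·6 = 1069.
5c = 1069 − 24 = 1045, so c = 209 px.
3-column span = 3·209 + 2·6 = 639 px.
2d + 1·22 = 639 → 2d = 617 → d = 308.5 px.

308.5 px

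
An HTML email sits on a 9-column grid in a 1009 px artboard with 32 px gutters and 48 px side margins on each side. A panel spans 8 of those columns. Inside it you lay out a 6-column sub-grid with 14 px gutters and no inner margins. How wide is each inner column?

123 px

Inside the margins: 1009 − 96 = 913 px.
Subtracting 8 gutters of 32 leaves 657 for 9 columns, so c = 73 px.
8 columns plus 7 gutters: 584 + 224 = 808 px.
Subtracting 5 gutters of 14 leaves 738 for 6 columns, so d = 123 px.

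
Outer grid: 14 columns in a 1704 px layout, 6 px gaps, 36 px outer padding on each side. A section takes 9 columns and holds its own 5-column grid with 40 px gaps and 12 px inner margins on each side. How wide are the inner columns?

172.6 px

Subtract both margins: 1704 − 2·36 = 1632 px.
Subtracting 13 gaps of 6 leaves 1554 for 14 columns, so c = 111 px.
9 columns plus 8 gaps: 999 + 48 = 1047 px.
Inner content = 1047 − 2·12 = 1023 px.
5 columns + 4 gaps: 5d + 4·40 = 1023.
5d = 1023 − 160 = 863, so d = 172.6 px.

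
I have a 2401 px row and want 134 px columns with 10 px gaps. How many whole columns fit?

16 columns

16 columns: 16·134 + 15·10 = 2294 px ≤ 2401.
17 columns: 2438 px > 2401. So 16.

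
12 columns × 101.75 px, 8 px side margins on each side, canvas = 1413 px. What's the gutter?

16 px

Subtract both margins: 1413 − 2·8 = 1397 px.
12·101.75 + 11g = 1397 → 11g = 176 → g = 16 px.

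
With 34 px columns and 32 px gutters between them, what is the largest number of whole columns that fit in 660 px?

10 columns

k columns need k·34 + (k−1)·32 = k·66 − 32.
k·66 − 32 ≤ 660 → k ≤ 692 / 66 ≈ 10.48, so k = 10.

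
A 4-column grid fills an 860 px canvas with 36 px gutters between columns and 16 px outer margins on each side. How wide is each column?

180 px

Take off 32 px of margins, leaving 828 px.
4 columns + 3 gutters: 4c + 3·36 = 828.
4c = 828 − 108 = 720, so c = 180 px.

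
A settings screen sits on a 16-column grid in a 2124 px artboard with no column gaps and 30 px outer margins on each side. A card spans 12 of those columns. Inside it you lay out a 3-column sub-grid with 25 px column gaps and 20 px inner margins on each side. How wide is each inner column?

486 px

Subtract both margins: 2124 − 2·30 = 2064 px.
2064 / 16 = 129 px per column.
12-column span = 12·129 = 1548 px.
Inner content = 1548 − 2·20 = 1508 px.
1508 − 2·25 = 1458; ÷3 gives d = 486 px.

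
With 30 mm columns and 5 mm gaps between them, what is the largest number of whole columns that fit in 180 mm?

Each extra column adds 30 + 5 = 35 mm.
(180 + 5) / 35 = 5.29, so 5 columns fit.

5 columns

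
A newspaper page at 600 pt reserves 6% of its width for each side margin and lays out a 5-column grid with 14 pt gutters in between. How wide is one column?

Margins: 6% × 600 = 36 pt each, so content = 600 − 72 = 528 pt.
528 − 4·14 = 472; ÷5 gives c = 94.4 pt.

94.4 pt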